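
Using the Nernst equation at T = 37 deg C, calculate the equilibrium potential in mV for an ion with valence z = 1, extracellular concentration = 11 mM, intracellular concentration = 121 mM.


E = (RT/(zF)) * ln(C_out/C_in)
T = 37 + 273.15 = 310.15 K
E = (8.314 * 310.15 / (1 * 96485)) * ln(11/121)
E = -64.08 mV


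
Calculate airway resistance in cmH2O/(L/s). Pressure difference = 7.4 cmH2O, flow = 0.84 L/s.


R = dP / flow
R = 7.4 / 0.84
R = 8.81 cmH2O/(L/s)


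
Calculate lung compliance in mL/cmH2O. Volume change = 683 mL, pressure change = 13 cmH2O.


C = dV / dP
C = 683 / 13
C = 52.54 mL/cmH2O


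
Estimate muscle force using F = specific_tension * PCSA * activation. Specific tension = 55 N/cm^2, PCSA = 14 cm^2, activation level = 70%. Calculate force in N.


F = sigma * PCSA * activation
F = 55 * 14 * 0.7
F = 539 N


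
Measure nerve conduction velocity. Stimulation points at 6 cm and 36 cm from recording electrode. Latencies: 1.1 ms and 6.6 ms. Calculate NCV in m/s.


Distance = (36 - 6) / 100 = 0.3 m
dt = (6.6 - 1.1) / 1000 = 0.0055 s
NCV = dist / dt = 54.55 m/s


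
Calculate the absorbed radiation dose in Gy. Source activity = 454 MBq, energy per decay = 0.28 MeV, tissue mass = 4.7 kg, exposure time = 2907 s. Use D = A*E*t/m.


A = 454 MBq = 4.5400e+08 Bq
E = 0.28 MeV = 4.4856e-14 J
D = A*E*t/m = 4.5400e+08*4.4856e-14*2907/4.7
D = 0.0126 Gy


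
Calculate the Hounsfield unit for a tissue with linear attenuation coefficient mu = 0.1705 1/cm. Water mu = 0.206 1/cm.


HU = ((mu_tissue - mu_water) / mu_water) * 1000
HU = ((0.1705 - 0.206) / 0.206) * 1000
HU = -172.3


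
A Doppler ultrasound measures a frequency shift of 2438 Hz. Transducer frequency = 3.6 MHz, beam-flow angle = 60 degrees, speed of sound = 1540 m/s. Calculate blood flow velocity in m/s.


v = fd * c / (2 * f0 * cos(theta))
v = 2438 * 1540 / (2 * 3.6000e+06 * cos(60))
v = 1.043 m/s


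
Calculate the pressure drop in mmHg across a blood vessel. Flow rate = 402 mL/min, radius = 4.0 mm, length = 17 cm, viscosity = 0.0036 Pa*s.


dP = 8*mu*L*Q / (pi*r^4)
Q = 402 mL/min = 6.7e-06 m^3/s
dP = 40.7874 Pa = 40.7874 / 133.322 mmHg = 0.3059 mmHg


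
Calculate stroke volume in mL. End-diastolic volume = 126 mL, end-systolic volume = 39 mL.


SV = EDV - ESV
SV = 126 - 39
SV = 87 mL


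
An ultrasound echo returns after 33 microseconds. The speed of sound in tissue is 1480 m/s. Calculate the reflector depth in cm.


depth = c * t / 2
t = 33 us = 3.3000e-05 s
depth = 1480 * 3.3000e-05 / 2
depth = 0.02442 m = 2.442 cm


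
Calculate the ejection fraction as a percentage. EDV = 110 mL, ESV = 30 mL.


SV = EDV - ESV = 110 - 30 = 80 mL
EF = SV/EDV * 100 = 80/110 * 100
EF = 72.73%


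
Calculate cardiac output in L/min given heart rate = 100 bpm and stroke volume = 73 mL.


CO = HR * SV
CO = 100 * 73 / 1000
CO = 7.3 L/min


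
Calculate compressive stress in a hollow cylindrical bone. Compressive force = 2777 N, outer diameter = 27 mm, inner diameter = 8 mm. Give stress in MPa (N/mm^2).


A = pi*(r_o^2 - r_i^2)
r_o = 13.5 mm, r_i = 4 mm
A = 522.29 mm^2
sigma = F/A = 2777 / 522.29
sigma = 5.317 MPa


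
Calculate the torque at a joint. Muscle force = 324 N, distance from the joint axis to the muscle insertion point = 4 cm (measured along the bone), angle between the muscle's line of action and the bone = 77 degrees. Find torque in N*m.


Torque = F * d * sin(theta)   (moment arm = d*sin(theta))
d = 4 cm = 0.04 m
Torque = 324 * 0.04 * sin(77)
Torque = 12.63 N*m


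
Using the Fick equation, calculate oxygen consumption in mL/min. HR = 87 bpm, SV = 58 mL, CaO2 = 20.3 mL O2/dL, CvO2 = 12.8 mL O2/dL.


CO = HR*SV = 87*58/1000 = 5.046 L/min
a-v O2 diff = 20.3 - 12.8 = 7.5 mL/dL
VO2 = CO * (CaO2-CvO2) * 10 dL/L
VO2 = 5.046 * 7.5 * 10
VO2 = 378.4 mL/min


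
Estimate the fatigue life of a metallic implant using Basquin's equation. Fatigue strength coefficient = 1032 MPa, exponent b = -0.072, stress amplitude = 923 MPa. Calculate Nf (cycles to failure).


sigma_a = sigma_f' * (2Nf)^b
2Nf = (sigma_a/sigma_f')^(1/b)
2Nf = (923/1032)^(1/-0.072)
2Nf = 4.7130875
Nf = 2.357


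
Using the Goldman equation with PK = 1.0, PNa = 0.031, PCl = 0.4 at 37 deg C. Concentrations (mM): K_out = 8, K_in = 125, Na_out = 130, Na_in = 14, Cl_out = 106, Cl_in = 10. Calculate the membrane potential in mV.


Vm = (RT/F)*ln((PK*Ko + PNa*Nao + PCl*Cli)/(PK*Ki + PNa*Nai + PCl*Clo))
Numer = 16.03, Denom = 167.834
Vm = -62.76 mV


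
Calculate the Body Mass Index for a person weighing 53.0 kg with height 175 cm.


BMI = weight / height^2
height = 175 cm = 1.75 m
BMI = 53.0 / 1.75^2
BMI = 17.31 kg/m^2


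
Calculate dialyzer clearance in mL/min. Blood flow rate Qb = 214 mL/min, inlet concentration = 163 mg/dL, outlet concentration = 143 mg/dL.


K = Qb * (Cb_in - Cb_out) / Cb_in
K = 214 * (163 - 143) / 163
K = 26.26 mL/min


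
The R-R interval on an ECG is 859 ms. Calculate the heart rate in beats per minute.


HR = 60 / RR_interval(s)
RR = 859 ms = 0.859 s
HR = 60 / 0.859 = 69.85 bpm


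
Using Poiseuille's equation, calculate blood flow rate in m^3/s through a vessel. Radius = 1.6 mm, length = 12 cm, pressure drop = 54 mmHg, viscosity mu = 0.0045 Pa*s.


Q = pi*r^4*dP / (8*mu*L)
r = 0.0016 m, L = 0.12 m
dP = 54 mmHg = 7199.388 Pa
Q = 3.4312e-05 m^3/s


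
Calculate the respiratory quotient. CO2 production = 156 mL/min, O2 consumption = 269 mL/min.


RQ = VCO2 / VO2
RQ = 156 / 269
RQ = 0.5799


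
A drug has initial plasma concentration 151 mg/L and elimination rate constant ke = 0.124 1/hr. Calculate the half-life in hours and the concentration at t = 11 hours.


t_half = ln(2) / ke = 0.693147 / 0.124 = 5.59 hr
C(t) = C0 * exp(-ke*t) = 151 * exp(-0.124*11)
C(11) = 38.6 mg/L


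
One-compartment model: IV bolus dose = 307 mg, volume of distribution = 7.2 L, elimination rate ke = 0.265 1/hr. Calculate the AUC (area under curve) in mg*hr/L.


C0 = Dose/Vd = 307/7.2 = 42.6389 mg/L
AUC = C0/ke = 42.6389/0.265
AUC = 160.9 mg*hr/L


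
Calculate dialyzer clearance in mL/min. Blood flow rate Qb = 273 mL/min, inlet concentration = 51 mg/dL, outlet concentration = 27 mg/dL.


K = Qb * (Cb_in - Cb_out) / Cb_in
K = 273 * (51 - 27) / 51
K = 128.5 mL/min


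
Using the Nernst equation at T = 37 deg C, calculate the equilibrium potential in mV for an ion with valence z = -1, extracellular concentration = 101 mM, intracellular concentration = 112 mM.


E = (RT/(zF)) * ln(C_out/C_in)
T = 37 + 273.15 = 310.15 K
E = (8.314 * 310.15 / (-1 * 96485)) * ln(101/112)
E = 2.763 mV


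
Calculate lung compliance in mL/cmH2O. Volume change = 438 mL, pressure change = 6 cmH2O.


C = dV / dP
C = 438 / 6
C = 73 mL/cmH2O


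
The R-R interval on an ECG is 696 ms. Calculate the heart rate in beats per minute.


HR = 60 / RR_interval(s)
RR = 696 ms = 0.696 s
HR = 60 / 0.696 = 86.21 bpm


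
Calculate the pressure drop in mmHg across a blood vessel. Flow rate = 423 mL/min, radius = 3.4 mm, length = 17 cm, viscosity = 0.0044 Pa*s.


dP = 8*mu*L*Q / (pi*r^4)
Q = 423 mL/min = 7.05e-06 m^3/s
dP = 100.488 Pa = 100.488 / 133.322 mmHg = 0.7537 mmHg


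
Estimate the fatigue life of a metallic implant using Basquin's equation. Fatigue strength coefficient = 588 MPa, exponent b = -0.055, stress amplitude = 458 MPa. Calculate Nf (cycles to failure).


sigma_a = sigma_f' * (2Nf)^b
2Nf = (sigma_a/sigma_f')^(1/b)
2Nf = (458/588)^(1/-0.055)
2Nf = 93.959932
Nf = 46.98


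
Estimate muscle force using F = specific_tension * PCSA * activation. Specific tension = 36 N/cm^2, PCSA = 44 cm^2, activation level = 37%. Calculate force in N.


F = sigma * PCSA * activation
F = 36 * 44 * 0.37
F = 586.1 N


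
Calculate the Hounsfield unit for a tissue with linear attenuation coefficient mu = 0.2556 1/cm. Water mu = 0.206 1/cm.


HU = ((mu_tissue - mu_water) / mu_water) * 1000
HU = ((0.2556 - 0.206) / 0.206) * 1000
HU = 240.8


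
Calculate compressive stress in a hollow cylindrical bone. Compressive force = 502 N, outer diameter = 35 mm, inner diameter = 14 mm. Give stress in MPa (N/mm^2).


A = pi*(r_o^2 - r_i^2)
r_o = 17.5 mm, r_i = 7 mm
A = 808.175 mm^2
sigma = F/A = 502 / 808.175
sigma = 0.6212 MPa


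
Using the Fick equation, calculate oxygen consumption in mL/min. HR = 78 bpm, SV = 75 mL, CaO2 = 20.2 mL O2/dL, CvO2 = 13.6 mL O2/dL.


CO = HR*SV = 78*75/1000 = 5.85 L/min
a-v O2 diff = 20.2 - 13.6 = 6.6 mL/dL
VO2 = CO * (CaO2-CvO2) * 10 dL/L
VO2 = 5.85 * 6.6 * 10
VO2 = 386.1 mL/min


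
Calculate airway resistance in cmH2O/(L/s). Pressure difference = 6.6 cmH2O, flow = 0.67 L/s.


R = dP / flow
R = 6.6 / 0.67
R = 9.851 cmH2O/(L/s)


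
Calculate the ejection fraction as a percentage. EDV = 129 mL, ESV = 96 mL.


SV = EDV - ESV = 129 - 96 = 33 mL
EF = SV/EDV * 100 = 33/129 * 100
EF = 25.58%


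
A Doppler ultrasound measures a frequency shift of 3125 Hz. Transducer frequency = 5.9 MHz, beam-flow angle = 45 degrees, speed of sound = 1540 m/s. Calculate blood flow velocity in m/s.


v = fd * c / (2 * f0 * cos(theta))
v = 3125 * 1540 / (2 * 5.9000e+06 * cos(45))
v = 0.5768 m/s


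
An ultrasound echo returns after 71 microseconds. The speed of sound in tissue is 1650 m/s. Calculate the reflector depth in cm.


depth = c * t / 2
t = 71 us = 7.1000e-05 s
depth = 1650 * 7.1000e-05 / 2
depth = 0.058575 m = 5.8575 cm


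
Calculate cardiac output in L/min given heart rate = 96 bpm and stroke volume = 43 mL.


CO = HR * SV
CO = 96 * 43 / 1000
CO = 4.128 L/min


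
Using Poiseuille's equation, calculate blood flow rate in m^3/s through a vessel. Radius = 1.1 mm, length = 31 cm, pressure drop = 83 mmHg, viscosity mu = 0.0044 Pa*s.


Q = pi*r^4*dP / (8*mu*L)
r = 0.0011 m, L = 0.31 m
dP = 83 mmHg = 11065.726 Pa
Q = 4.6644e-06 m^3/s


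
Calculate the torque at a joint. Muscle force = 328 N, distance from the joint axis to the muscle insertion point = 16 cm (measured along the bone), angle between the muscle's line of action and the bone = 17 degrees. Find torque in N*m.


Torque = F * d * sin(theta)   (moment arm = d*sin(theta))
d = 16 cm = 0.16 m
Torque = 328 * 0.16 * sin(17)
Torque = 15.34 N*m


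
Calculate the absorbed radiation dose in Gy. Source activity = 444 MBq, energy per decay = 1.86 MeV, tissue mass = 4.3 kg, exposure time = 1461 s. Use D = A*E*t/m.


A = 444 MBq = 4.4400e+08 Bq
E = 1.86 MeV = 2.97972e-13 J
D = A*E*t/m = 4.4400e+08*2.97972e-13*1461/4.3
D = 0.04495 Gy


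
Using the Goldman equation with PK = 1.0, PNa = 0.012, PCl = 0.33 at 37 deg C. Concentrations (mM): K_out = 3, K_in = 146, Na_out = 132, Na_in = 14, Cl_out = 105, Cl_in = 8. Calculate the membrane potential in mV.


Vm = (RT/F)*ln((PK*Ko + PNa*Nao + PCl*Cli)/(PK*Ki + PNa*Nai + PCl*Clo))
Numer = 7.224, Denom = 180.818
Vm = -86.06 mV


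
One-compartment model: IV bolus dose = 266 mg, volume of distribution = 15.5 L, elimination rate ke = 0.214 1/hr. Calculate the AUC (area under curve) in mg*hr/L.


C0 = Dose/Vd = 266/15.5 = 17.1613 mg/L
AUC = C0/ke = 17.1613/0.214
AUC = 80.19 mg*hr/L


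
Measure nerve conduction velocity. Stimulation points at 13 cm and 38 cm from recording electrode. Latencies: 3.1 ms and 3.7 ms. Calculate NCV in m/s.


Distance = (38 - 13) / 100 = 0.25 m
dt = (3.7 - 3.1) / 1000 = 6.0000e-04 s
NCV = dist / dt = 416.7 m/s


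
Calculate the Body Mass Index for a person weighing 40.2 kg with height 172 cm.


BMI = weight / height^2
height = 172 cm = 1.72 m
BMI = 40.2 / 1.72^2
BMI = 13.59 kg/m^2


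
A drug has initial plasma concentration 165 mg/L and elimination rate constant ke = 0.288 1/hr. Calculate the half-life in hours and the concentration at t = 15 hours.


t_half = ln(2) / ke = 0.693147 / 0.288 = 2.407 hr
C(t) = C0 * exp(-ke*t) = 165 * exp(-0.288*15)
C(15) = 2.194 mg/L


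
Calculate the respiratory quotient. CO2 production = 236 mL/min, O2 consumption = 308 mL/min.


RQ = VCO2 / VO2
RQ = 236 / 308
RQ = 0.7662


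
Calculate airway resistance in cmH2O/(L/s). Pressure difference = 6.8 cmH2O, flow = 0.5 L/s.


R = dP / flow
R = 6.8 / 0.5
R = 13.6 cmH2O/(L/s)


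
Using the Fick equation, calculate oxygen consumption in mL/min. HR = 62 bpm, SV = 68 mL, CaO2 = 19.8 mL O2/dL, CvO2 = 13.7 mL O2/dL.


CO = HR*SV = 62*68/1000 = 4.216 L/min
a-v O2 diff = 19.8 - 13.7 = 6.1 mL/dL
VO2 = CO * (CaO2-CvO2) * 10 dL/L
VO2 = 4.216 * 6.1 * 10
VO2 = 257.2 mL/min


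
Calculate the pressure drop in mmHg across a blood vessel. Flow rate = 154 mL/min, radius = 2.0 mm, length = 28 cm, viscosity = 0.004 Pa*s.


dP = 8*mu*L*Q / (pi*r^4)
Q = 154 mL/min = 2.56667e-06 m^3/s
dP = 457.518 Pa = 457.518 / 133.322 mmHg = 3.432 mmHg


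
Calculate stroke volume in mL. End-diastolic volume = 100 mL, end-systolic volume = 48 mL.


SV = EDV - ESV
SV = 100 - 48
SV = 52 mL


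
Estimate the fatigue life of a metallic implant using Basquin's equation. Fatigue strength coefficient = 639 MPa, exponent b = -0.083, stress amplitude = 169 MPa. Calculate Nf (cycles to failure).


sigma_a = sigma_f' * (2Nf)^b
2Nf = (sigma_a/sigma_f')^(1/b)
2Nf = (169/639)^(1/-0.083)
2Nf = 9103463.8
Nf = 4.5517e+06


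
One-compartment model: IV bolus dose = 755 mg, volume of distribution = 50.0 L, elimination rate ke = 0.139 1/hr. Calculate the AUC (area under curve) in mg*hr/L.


C0 = Dose/Vd = 755/50.0 = 15.1 mg/L
AUC = C0/ke = 15.1/0.139
AUC = 108.6 mg*hr/L


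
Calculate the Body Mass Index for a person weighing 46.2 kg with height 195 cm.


BMI = weight / height^2
height = 195 cm = 1.95 m
BMI = 46.2 / 1.95^2
BMI = 12.15 kg/m^2


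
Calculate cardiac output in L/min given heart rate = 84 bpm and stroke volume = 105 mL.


CO = HR * SV
CO = 84 * 105 / 1000
CO = 8.82 L/min


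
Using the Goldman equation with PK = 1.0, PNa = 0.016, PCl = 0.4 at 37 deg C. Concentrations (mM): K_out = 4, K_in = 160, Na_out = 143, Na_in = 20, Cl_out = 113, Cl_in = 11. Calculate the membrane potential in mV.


Vm = (RT/F)*ln((PK*Ko + PNa*Nao + PCl*Cli)/(PK*Ki + PNa*Nai + PCl*Clo))
Numer = 10.688, Denom = 205.52
Vm = -79.01 mV


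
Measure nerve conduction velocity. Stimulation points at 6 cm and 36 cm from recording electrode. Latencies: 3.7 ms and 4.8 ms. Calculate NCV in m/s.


Distance = (36 - 6) / 100 = 0.3 m
dt = (4.8 - 3.7) / 1000 = 0.0011 s
NCV = dist / dt = 272.7 m/s


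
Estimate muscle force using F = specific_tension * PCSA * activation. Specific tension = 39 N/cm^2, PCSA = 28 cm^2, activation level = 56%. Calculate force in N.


F = sigma * PCSA * activation
F = 39 * 28 * 0.56
F = 611.5 N


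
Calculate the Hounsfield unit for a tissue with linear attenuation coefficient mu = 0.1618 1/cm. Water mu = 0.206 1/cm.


HU = ((mu_tissue - mu_water) / mu_water) * 1000
HU = ((0.1618 - 0.206) / 0.206) * 1000
HU = -214.6


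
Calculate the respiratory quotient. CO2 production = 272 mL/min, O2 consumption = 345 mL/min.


RQ = VCO2 / VO2
RQ = 272 / 345
RQ = 0.7884


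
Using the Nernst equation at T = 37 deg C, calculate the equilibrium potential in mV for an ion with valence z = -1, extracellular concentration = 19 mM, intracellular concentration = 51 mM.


E = (RT/(zF)) * ln(C_out/C_in)
T = 37 + 273.15 = 310.15 K
E = (8.314 * 310.15 / (-1 * 96485)) * ln(19/51)
E = 26.39 mV


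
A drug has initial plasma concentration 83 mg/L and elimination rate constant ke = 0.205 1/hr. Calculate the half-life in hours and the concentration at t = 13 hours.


t_half = ln(2) / ke = 0.693147 / 0.205 = 3.381 hr
C(t) = C0 * exp(-ke*t) = 83 * exp(-0.205*13)
C(13) = 5.777 mg/L


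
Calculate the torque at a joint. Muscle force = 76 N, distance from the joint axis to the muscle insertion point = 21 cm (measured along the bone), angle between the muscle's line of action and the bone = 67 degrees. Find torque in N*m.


Torque = F * d * sin(theta)   (moment arm = d*sin(theta))
d = 21 cm = 0.21 m
Torque = 76 * 0.21 * sin(67)
Torque = 14.69 N*m


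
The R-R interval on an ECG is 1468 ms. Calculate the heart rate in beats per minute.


HR = 60 / RR_interval(s)
RR = 1468 ms = 1.468 s
HR = 60 / 1.468 = 40.87 bpm


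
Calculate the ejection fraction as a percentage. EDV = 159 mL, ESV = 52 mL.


SV = EDV - ESV = 159 - 52 = 107 mL
EF = SV/EDV * 100 = 107/159 * 100
EF = 67.3%


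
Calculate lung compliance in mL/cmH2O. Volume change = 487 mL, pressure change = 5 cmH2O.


C = dV / dP
C = 487 / 5
C = 97.4 mL/cmH2O


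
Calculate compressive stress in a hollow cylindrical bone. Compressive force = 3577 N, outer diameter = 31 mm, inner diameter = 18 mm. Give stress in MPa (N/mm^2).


A = pi*(r_o^2 - r_i^2)
r_o = 15.5 mm, r_i = 9 mm
A = 500.299 mm^2
sigma = F/A = 3577 / 500.299
sigma = 7.15 MPa


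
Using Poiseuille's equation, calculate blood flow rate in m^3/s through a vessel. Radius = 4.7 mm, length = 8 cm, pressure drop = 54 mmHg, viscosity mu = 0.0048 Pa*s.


Q = pi*r^4*dP / (8*mu*L)
r = 0.0047 m, L = 0.08 m
dP = 54 mmHg = 7199.388 Pa
Q = 0.003593 m^3/s


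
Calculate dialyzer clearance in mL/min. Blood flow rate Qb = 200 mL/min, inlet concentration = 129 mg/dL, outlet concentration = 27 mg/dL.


K = Qb * (Cb_in - Cb_out) / Cb_in
K = 200 * (129 - 27) / 129
K = 158.1 mL/min


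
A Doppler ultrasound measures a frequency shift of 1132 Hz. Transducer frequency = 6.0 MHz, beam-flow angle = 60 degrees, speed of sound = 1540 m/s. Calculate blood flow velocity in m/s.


v = fd * c / (2 * f0 * cos(theta))
v = 1132 * 1540 / (2 * 6.0000e+06 * cos(60))
v = 0.2905 m/s


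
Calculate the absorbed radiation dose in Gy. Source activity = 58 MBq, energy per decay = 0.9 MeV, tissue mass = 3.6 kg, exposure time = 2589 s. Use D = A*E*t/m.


A = 58 MBq = 5.8000e+07 Bq
E = 0.9 MeV = 1.4418e-13 J
D = A*E*t/m = 5.8000e+07*1.4418e-13*2589/3.6
D = 0.006014 Gy


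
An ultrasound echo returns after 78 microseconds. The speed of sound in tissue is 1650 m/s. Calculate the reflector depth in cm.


depth = c * t / 2
t = 78 us = 7.8000e-05 s
depth = 1650 * 7.8000e-05 / 2
depth = 0.06435 m = 6.435 cm


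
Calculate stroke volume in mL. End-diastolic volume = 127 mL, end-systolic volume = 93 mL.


SV = EDV - ESV
SV = 127 - 93
SV = 34 mL


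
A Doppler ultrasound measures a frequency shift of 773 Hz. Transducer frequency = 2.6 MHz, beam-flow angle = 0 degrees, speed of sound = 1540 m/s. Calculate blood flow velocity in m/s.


v = fd * c / (2 * f0 * cos(theta))
v = 773 * 1540 / (2 * 2.6000e+06 * cos(0))
v = 0.2289 m/s


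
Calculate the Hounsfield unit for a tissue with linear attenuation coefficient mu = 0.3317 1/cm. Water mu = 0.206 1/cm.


HU = ((mu_tissue - mu_water) / mu_water) * 1000
HU = ((0.3317 - 0.206) / 0.206) * 1000
HU = 610.2


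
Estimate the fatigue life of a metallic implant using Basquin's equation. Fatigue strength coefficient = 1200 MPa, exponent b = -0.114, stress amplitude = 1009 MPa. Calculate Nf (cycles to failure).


sigma_a = sigma_f' * (2Nf)^b
2Nf = (sigma_a/sigma_f')^(1/b)
2Nf = (1009/1200)^(1/-0.114)
2Nf = 4.5755078
Nf = 2.288


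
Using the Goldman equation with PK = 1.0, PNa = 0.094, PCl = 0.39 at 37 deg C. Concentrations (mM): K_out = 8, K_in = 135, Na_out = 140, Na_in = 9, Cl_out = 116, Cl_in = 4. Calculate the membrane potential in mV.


Vm = (RT/F)*ln((PK*Ko + PNa*Nao + PCl*Cli)/(PK*Ki + PNa*Nai + PCl*Clo))
Numer = 22.72, Denom = 181.086
Vm = -55.47 mV


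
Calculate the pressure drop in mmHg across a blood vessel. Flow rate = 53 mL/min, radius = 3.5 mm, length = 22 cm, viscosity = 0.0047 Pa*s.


dP = 8*mu*L*Q / (pi*r^4)
Q = 53 mL/min = 8.83333e-07 m^3/s
dP = 15.4993 Pa = 15.4993 / 133.322 mmHg = 0.1163 mmHg


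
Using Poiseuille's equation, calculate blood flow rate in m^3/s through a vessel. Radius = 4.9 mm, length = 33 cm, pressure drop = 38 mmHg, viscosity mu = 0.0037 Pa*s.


Q = pi*r^4*dP / (8*mu*L)
r = 0.0049 m, L = 0.33 m
dP = 38 mmHg = 5066.236 Pa
Q = 9.3932e-04 m^3/s


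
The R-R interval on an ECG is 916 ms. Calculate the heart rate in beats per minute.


HR = 60 / RR_interval(s)
RR = 916 ms = 0.916 s
HR = 60 / 0.916 = 65.5 bpm


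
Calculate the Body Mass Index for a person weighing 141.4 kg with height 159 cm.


BMI = weight / height^2
height = 159 cm = 1.59 m
BMI = 141.4 / 1.59^2
BMI = 55.93 kg/m^2


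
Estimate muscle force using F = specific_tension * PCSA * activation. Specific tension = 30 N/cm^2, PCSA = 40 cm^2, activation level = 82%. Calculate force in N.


F = sigma * PCSA * activation
F = 30 * 40 * 0.82
F = 984 N


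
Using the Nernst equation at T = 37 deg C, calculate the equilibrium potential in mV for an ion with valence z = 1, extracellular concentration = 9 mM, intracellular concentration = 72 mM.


E = (RT/(zF)) * ln(C_out/C_in)
T = 37 + 273.15 = 310.15 K
E = (8.314 * 310.15 / (1 * 96485)) * ln(9/72)
E = -55.57 mV


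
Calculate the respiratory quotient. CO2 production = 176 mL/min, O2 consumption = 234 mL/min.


RQ = VCO2 / VO2
RQ = 176 / 234
RQ = 0.7521


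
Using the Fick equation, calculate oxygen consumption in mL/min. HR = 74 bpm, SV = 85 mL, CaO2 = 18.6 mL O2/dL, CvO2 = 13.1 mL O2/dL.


CO = HR*SV = 74*85/1000 = 6.29 L/min
a-v O2 diff = 18.6 - 13.1 = 5.5 mL/dL
VO2 = CO * (CaO2-CvO2) * 10 dL/L
VO2 = 6.29 * 5.5 * 10
VO2 = 346 mL/min


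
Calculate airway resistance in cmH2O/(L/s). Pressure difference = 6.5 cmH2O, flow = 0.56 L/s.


R = dP / flow
R = 6.5 / 0.56
R = 11.61 cmH2O/(L/s)


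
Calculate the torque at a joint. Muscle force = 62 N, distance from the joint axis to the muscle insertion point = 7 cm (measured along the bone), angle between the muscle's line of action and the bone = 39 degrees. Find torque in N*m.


Torque = F * d * sin(theta)   (moment arm = d*sin(theta))
d = 7 cm = 0.07 m
Torque = 62 * 0.07 * sin(39)
Torque = 2.731 N*m


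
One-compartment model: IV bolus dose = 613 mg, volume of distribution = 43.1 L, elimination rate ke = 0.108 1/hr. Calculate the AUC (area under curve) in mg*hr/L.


C0 = Dose/Vd = 613/43.1 = 14.2227 mg/L
AUC = C0/ke = 14.2227/0.108
AUC = 131.7 mg*hr/L


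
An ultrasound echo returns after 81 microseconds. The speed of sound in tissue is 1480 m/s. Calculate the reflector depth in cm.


depth = c * t / 2
t = 81 us = 8.1000e-05 s
depth = 1480 * 8.1000e-05 / 2
depth = 0.05994 m = 5.994 cm


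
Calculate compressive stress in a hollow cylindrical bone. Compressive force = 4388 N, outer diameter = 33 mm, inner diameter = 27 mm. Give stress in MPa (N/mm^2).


A = pi*(r_o^2 - r_i^2)
r_o = 16.5 mm, r_i = 13.5 mm
A = 282.743 mm^2
sigma = F/A = 4388 / 282.743
sigma = 15.52 MPa


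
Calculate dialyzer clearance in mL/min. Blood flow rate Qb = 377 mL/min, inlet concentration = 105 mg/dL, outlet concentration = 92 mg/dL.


K = Qb * (Cb_in - Cb_out) / Cb_in
K = 377 * (105 - 92) / 105
K = 46.68 mL/min


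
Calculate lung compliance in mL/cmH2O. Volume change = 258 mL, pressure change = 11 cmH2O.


C = dV / dP
C = 258 / 11
C = 23.45 mL/cmH2O


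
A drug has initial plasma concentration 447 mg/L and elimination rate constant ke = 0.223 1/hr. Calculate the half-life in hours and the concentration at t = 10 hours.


t_half = ln(2) / ke = 0.693147 / 0.223 = 3.108 hr
C(t) = C0 * exp(-ke*t) = 447 * exp(-0.223*10)
C(10) = 48.07 mg/L


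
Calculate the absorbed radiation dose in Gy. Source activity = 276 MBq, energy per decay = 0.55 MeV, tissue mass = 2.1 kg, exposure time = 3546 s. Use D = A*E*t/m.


A = 276 MBq = 2.7600e+08 Bq
E = 0.55 MeV = 8.811e-14 J
D = A*E*t/m = 2.7600e+08*8.811e-14*3546/2.1
D = 0.04106 Gy


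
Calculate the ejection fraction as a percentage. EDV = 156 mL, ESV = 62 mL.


SV = EDV - ESV = 156 - 62 = 94 mL
EF = SV/EDV * 100 = 94/156 * 100
EF = 60.26%


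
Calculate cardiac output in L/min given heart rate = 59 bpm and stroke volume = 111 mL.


CO = HR * SV
CO = 59 * 111 / 1000
CO = 6.549 L/min


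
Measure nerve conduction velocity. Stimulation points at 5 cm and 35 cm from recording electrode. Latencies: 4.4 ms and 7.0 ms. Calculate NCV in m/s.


Distance = (35 - 5) / 100 = 0.3 m
dt = (7.0 - 4.4) / 1000 = 0.0026 s
NCV = dist / dt = 115.4 m/s


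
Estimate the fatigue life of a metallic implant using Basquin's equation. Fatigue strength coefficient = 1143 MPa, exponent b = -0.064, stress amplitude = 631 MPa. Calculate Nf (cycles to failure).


sigma_a = sigma_f' * (2Nf)^b
2Nf = (sigma_a/sigma_f')^(1/b)
2Nf = (631/1143)^(1/-0.064)
2Nf = 10752.603
Nf = 5376


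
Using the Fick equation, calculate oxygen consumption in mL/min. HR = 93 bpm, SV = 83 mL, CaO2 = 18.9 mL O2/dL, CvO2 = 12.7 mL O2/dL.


CO = HR*SV = 93*83/1000 = 7.719 L/min
a-v O2 diff = 18.9 - 12.7 = 6.2 mL/dL
VO2 = CO * (CaO2-CvO2) * 10 dL/L
VO2 = 7.719 * 6.2 * 10
VO2 = 478.6 mL/min


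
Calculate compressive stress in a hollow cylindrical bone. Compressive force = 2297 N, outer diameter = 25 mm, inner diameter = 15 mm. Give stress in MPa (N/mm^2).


A = pi*(r_o^2 - r_i^2)
r_o = 12.5 mm, r_i = 7.5 mm
A = 314.159 mm^2
sigma = F/A = 2297 / 314.159
sigma = 7.312 MPa


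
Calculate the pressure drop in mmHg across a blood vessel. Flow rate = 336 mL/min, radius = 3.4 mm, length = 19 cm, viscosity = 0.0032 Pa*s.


dP = 8*mu*L*Q / (pi*r^4)
Q = 336 mL/min = 5.6e-06 m^3/s
dP = 64.8808 Pa = 64.8808 / 133.322 mmHg = 0.4866 mmHg


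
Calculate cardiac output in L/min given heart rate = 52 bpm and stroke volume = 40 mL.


CO = HR * SV
CO = 52 * 40 / 1000
CO = 2.08 L/min


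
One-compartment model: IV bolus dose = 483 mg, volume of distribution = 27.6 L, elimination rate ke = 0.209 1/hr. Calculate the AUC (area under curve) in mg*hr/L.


C0 = Dose/Vd = 483/27.6 = 17.5 mg/L
AUC = C0/ke = 17.5/0.209
AUC = 83.73 mg*hr/L


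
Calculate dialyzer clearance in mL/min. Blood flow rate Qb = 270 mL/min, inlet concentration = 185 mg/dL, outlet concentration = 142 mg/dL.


K = Qb * (Cb_in - Cb_out) / Cb_in
K = 270 * (185 - 142) / 185
K = 62.76 mL/min


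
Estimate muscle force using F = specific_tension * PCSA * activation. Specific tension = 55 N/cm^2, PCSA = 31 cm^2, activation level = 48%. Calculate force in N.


F = sigma * PCSA * activation
F = 55 * 31 * 0.48
F = 818.4 N


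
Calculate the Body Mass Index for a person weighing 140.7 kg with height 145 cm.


BMI = weight / height^2
height = 145 cm = 1.45 m
BMI = 140.7 / 1.45^2
BMI = 66.92 kg/m^2


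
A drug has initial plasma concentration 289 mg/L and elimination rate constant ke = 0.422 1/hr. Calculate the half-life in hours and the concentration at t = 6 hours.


t_half = ln(2) / ke = 0.693147 / 0.422 = 1.643 hr
C(t) = C0 * exp(-ke*t) = 289 * exp(-0.422*6)
C(6) = 22.98 mg/L


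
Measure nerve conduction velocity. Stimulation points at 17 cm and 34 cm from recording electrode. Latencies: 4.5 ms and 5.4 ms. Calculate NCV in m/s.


Distance = (34 - 17) / 100 = 0.17 m
dt = (5.4 - 4.5) / 1000 = 9.0000e-04 s
NCV = dist / dt = 188.9 m/s


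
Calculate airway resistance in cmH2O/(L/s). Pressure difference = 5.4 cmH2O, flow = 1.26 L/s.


R = dP / flow
R = 5.4 / 1.26
R = 4.286 cmH2O/(L/s)


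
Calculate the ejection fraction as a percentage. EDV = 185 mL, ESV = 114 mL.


SV = EDV - ESV = 185 - 114 = 71 mL
EF = SV/EDV * 100 = 71/185 * 100
EF = 38.38%


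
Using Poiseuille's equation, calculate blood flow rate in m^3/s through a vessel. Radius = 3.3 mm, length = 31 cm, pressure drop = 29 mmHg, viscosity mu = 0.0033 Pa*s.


Q = pi*r^4*dP / (8*mu*L)
r = 0.0033 m, L = 0.31 m
dP = 29 mmHg = 3866.338 Pa
Q = 1.7601e-04 m^3/s


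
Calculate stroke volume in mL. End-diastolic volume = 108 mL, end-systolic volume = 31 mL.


SV = EDV - ESV
SV = 108 - 31
SV = 77 mL


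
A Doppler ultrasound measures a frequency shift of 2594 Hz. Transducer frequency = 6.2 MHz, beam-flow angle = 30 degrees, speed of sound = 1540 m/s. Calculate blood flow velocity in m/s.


v = fd * c / (2 * f0 * cos(theta))
v = 2594 * 1540 / (2 * 6.2000e+06 * cos(30))
v = 0.372 m/s


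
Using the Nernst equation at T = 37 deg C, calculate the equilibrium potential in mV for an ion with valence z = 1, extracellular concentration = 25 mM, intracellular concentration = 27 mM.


E = (RT/(zF)) * ln(C_out/C_in)
T = 37 + 273.15 = 310.15 K
E = (8.314 * 310.15 / (1 * 96485)) * ln(25/27)
E = -2.057 mV


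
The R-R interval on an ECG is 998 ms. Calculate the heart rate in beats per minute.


HR = 60 / RR_interval(s)
RR = 998 ms = 0.998 s
HR = 60 / 0.998 = 60.12 bpm


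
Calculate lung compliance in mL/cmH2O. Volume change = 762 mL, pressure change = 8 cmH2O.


C = dV / dP
C = 762 / 8
C = 95.25 mL/cmH2O


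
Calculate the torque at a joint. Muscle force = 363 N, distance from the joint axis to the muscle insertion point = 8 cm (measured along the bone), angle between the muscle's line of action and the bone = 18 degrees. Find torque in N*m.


Torque = F * d * sin(theta)   (moment arm = d*sin(theta))
d = 8 cm = 0.08 m
Torque = 363 * 0.08 * sin(18)
Torque = 8.974 N*m


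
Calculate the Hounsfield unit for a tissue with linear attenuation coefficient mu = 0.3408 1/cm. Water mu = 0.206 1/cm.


HU = ((mu_tissue - mu_water) / mu_water) * 1000
HU = ((0.3408 - 0.206) / 0.206) * 1000
HU = 654.4


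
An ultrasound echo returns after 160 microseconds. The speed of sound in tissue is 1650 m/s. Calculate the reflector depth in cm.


depth = c * t / 2
t = 160 us = 1.6000e-04 s
depth = 1650 * 1.6000e-04 / 2
depth = 0.132 m = 13.2 cm


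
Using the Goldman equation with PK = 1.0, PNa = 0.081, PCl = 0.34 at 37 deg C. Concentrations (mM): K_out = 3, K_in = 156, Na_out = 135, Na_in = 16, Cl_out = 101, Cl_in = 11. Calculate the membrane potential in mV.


Vm = (RT/F)*ln((PK*Ko + PNa*Nao + PCl*Cli)/(PK*Ki + PNa*Nai + PCl*Clo))
Numer = 17.675, Denom = 191.636
Vm = -63.7 mV


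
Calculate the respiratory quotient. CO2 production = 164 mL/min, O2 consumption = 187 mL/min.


RQ = VCO2 / VO2
RQ = 164 / 187
RQ = 0.877


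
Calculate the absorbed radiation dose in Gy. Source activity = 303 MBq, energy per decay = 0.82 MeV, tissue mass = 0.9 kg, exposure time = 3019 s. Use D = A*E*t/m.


A = 303 MBq = 3.0300e+08 Bq
E = 0.82 MeV = 1.31364e-13 J
D = A*E*t/m = 3.0300e+08*1.31364e-13*3019/0.9
D = 0.1335 Gy


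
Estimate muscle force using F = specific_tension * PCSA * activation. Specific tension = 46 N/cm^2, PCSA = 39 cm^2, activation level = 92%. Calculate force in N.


F = sigma * PCSA * activation
F = 46 * 39 * 0.92
F = 1650 N


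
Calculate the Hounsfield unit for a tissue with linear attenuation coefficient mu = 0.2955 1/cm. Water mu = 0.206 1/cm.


HU = ((mu_tissue - mu_water) / mu_water) * 1000
HU = ((0.2955 - 0.206) / 0.206) * 1000
HU = 434.5


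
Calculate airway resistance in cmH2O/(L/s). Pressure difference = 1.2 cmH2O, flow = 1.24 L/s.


R = dP / flow
R = 1.2 / 1.24
R = 0.9677 cmH2O/(L/s)


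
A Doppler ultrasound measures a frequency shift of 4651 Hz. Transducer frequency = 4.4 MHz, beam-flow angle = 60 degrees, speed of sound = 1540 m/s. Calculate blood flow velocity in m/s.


v = fd * c / (2 * f0 * cos(theta))
v = 4651 * 1540 / (2 * 4.4000e+06 * cos(60))
v = 1.628 m/s


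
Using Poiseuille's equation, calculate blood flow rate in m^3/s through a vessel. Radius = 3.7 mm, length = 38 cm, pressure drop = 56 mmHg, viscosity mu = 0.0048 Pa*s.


Q = pi*r^4*dP / (8*mu*L)
r = 0.0037 m, L = 0.38 m
dP = 56 mmHg = 7466.032 Pa
Q = 3.0125e-04 m^3/s


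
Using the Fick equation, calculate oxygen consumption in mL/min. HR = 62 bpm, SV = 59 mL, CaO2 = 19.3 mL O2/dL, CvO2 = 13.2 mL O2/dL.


CO = HR*SV = 62*59/1000 = 3.658 L/min
a-v O2 diff = 19.3 - 13.2 = 6.1 mL/dL
VO2 = CO * (CaO2-CvO2) * 10 dL/L
VO2 = 3.658 * 6.1 * 10
VO2 = 223.1 mL/min


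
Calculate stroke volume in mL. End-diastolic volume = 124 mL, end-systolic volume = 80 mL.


SV = EDV - ESV
SV = 124 - 80
SV = 44 mL


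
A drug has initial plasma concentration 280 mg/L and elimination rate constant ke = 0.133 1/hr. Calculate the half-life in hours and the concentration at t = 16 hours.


t_half = ln(2) / ke = 0.693147 / 0.133 = 5.212 hr
C(t) = C0 * exp(-ke*t) = 280 * exp(-0.133*16)
C(16) = 33.34 mg/L


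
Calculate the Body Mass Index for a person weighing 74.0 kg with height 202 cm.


BMI = weight / height^2
height = 202 cm = 2.02 m
BMI = 74.0 / 2.02^2
BMI = 18.14 kg/m^2


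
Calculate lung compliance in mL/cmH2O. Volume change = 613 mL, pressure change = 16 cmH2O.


C = dV / dP
C = 613 / 16
C = 38.31 mL/cmH2O


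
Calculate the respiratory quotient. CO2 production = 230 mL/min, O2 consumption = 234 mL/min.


RQ = VCO2 / VO2
RQ = 230 / 234
RQ = 0.9829


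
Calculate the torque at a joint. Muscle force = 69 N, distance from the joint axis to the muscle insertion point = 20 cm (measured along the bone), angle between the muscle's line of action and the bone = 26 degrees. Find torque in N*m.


Torque = F * d * sin(theta)   (moment arm = d*sin(theta))
d = 20 cm = 0.2 m
Torque = 69 * 0.2 * sin(26)
Torque = 6.05 N*m


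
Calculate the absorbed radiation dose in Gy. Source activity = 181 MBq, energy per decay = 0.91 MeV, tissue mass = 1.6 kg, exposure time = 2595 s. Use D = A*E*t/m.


A = 181 MBq = 1.8100e+08 Bq
E = 0.91 MeV = 1.45782e-13 J
D = A*E*t/m = 1.8100e+08*1.45782e-13*2595/1.6
D = 0.0428 Gy


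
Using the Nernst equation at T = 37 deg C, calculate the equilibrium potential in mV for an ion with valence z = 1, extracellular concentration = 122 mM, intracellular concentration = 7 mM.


E = (RT/(zF)) * ln(C_out/C_in)
T = 37 + 273.15 = 310.15 K
E = (8.314 * 310.15 / (1 * 96485)) * ln(122/7)
E = 76.38 mV


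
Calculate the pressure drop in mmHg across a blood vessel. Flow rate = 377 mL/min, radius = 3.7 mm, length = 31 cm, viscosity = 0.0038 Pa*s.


dP = 8*mu*L*Q / (pi*r^4)
Q = 377 mL/min = 6.28333e-06 m^3/s
dP = 100.57 Pa = 100.57 / 133.322 mmHg = 0.7543 mmHg


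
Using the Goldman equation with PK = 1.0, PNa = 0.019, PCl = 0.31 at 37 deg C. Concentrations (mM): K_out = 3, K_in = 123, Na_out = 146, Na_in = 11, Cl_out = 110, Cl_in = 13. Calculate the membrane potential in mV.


Vm = (RT/F)*ln((PK*Ko + PNa*Nao + PCl*Cli)/(PK*Ki + PNa*Nai + PCl*Clo))
Numer = 9.804, Denom = 157.309
Vm = -74.17 mV


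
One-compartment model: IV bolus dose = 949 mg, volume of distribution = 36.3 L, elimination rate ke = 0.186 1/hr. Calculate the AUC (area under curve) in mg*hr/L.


C0 = Dose/Vd = 949/36.3 = 26.1433 mg/L
AUC = C0/ke = 26.1433/0.186
AUC = 140.6 mg*hr/L


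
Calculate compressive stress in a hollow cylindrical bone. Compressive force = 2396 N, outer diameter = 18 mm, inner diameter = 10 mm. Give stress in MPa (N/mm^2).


A = pi*(r_o^2 - r_i^2)
r_o = 9 mm, r_i = 5 mm
A = 175.929 mm^2
sigma = F/A = 2396 / 175.929
sigma = 13.62 MPa


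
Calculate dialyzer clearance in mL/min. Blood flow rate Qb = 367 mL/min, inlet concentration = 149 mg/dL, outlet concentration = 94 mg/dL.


K = Qb * (Cb_in - Cb_out) / Cb_in
K = 367 * (149 - 94) / 149
K = 135.5 mL/min


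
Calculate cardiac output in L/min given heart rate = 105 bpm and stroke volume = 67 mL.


CO = HR * SV
CO = 105 * 67 / 1000
CO = 7.035 L/min


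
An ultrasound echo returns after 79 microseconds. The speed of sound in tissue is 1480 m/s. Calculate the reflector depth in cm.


depth = c * t / 2
t = 79 us = 7.9000e-05 s
depth = 1480 * 7.9000e-05 / 2
depth = 0.05846 m = 5.846 cm


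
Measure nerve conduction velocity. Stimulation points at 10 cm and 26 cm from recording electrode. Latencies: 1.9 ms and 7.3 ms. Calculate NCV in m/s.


Distance = (26 - 10) / 100 = 0.16 m
dt = (7.3 - 1.9) / 1000 = 0.0054 s
NCV = dist / dt = 29.63 m/s


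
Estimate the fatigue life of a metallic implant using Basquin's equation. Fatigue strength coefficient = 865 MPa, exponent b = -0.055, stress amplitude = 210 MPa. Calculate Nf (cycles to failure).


sigma_a = sigma_f' * (2Nf)^b
2Nf = (sigma_a/sigma_f')^(1/b)
2Nf = (210/865)^(1/-0.055)
2Nf = 1.5070368e+11
Nf = 7.5352e+10


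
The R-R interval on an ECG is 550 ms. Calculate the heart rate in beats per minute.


HR = 60 / RR_interval(s)
RR = 550 ms = 0.55 s
HR = 60 / 0.55 = 109.1 bpm


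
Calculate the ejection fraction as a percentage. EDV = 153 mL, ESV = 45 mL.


SV = EDV - ESV = 153 - 45 = 108 mL
EF = SV/EDV * 100 = 108/153 * 100
EF = 70.59%


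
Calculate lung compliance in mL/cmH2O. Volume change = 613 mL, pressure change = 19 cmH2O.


C = dV / dP
C = 613 / 19
C = 32.26 mL/cmH2O


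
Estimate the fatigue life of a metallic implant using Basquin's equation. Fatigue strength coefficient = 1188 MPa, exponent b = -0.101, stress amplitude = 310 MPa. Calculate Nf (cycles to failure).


sigma_a = sigma_f' * (2Nf)^b
2Nf = (sigma_a/sigma_f')^(1/b)
2Nf = (310/1188)^(1/-0.101)
2Nf = 598108.08
Nf = 2.991e+05


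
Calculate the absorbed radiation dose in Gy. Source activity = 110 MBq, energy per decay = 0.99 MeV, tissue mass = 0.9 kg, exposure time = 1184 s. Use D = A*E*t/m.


A = 110 MBq = 1.1000e+08 Bq
E = 0.99 MeV = 1.58598e-13 J
D = A*E*t/m = 1.1000e+08*1.58598e-13*1184/0.9
D = 0.02295 Gy


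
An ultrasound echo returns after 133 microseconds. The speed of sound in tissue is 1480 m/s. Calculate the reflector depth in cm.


depth = c * t / 2
t = 133 us = 1.3300e-04 s
depth = 1480 * 1.3300e-04 / 2
depth = 0.09842 m = 9.842 cm


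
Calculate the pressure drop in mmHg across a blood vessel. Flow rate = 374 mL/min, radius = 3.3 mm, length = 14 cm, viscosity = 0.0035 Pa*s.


dP = 8*mu*L*Q / (pi*r^4)
Q = 374 mL/min = 6.23333e-06 m^3/s
dP = 65.5844 Pa = 65.5844 / 133.322 mmHg = 0.4919 mmHg


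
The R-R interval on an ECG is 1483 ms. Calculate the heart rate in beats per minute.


HR = 60 / RR_interval(s)
RR = 1483 ms = 1.483 s
HR = 60 / 1.483 = 40.46 bpm


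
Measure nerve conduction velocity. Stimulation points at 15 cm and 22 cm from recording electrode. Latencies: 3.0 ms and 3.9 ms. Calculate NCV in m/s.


Distance = (22 - 15) / 100 = 0.07 m
dt = (3.9 - 3.0) / 1000 = 9.0000e-04 s
NCV = dist / dt = 77.78 m/s


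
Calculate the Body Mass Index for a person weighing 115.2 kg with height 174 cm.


BMI = weight / height^2
height = 174 cm = 1.74 m
BMI = 115.2 / 1.74^2
BMI = 38.05 kg/m^2


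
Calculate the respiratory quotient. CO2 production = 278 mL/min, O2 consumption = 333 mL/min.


RQ = VCO2 / VO2
RQ = 278 / 333
RQ = 0.8348


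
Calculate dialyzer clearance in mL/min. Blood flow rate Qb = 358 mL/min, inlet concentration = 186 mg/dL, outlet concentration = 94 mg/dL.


K = Qb * (Cb_in - Cb_out) / Cb_in
K = 358 * (186 - 94) / 186
K = 177.1 mL/min


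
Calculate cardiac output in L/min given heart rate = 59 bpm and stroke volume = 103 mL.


CO = HR * SV
CO = 59 * 103 / 1000
CO = 6.077 L/min


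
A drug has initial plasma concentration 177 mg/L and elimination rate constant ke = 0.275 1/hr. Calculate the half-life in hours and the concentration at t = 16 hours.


t_half = ln(2) / ke = 0.693147 / 0.275 = 2.521 hr
C(t) = C0 * exp(-ke*t) = 177 * exp(-0.275*16)
C(16) = 2.173 mg/L


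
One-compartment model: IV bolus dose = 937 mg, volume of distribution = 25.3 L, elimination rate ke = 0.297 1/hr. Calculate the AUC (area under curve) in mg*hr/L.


C0 = Dose/Vd = 937/25.3 = 37.0356 mg/L
AUC = C0/ke = 37.0356/0.297
AUC = 124.7 mg*hr/L


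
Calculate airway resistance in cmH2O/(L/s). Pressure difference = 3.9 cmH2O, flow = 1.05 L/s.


R = dP / flow
R = 3.9 / 1.05
R = 3.714 cmH2O/(L/s)


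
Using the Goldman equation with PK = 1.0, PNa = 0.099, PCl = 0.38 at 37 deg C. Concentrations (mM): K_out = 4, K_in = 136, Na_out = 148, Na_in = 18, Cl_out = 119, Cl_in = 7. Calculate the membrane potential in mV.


Vm = (RT/F)*ln((PK*Ko + PNa*Nao + PCl*Cli)/(PK*Ki + PNa*Nai + PCl*Clo))
Numer = 21.312, Denom = 183.002
Vm = -57.47 mV
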